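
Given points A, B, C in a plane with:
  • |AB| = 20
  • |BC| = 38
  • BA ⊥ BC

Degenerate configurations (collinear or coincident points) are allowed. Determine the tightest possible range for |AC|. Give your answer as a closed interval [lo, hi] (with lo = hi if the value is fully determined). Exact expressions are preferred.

|AC| = 2·√(461)  (≈ 42.9418)

|AB| ∈ {20}
|BC| ∈ {38}
|AC| ∈ {2·√(461)}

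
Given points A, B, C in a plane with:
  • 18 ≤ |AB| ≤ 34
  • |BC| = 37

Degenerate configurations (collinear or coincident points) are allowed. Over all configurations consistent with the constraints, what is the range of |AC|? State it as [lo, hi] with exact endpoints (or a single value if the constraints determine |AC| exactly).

|AB| ∈ [18, 34]
|BC| ∈ {37}
|AC| ∈ [3, 71]

|AC| ∈ [3, 71]  (≈ [3.0000, 71.0000])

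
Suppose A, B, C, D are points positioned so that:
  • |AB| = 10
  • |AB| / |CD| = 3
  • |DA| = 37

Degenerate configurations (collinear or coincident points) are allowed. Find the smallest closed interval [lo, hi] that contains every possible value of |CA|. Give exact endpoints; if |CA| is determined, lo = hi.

|AB| ∈ {10}
|AD| ∈ {37}
|CD| ∈ {10/3}
|BD| ∈ [27, 47]
|AC| ∈ [101/3, 121/3]
|BC| ∈ [71/3, 151/3]

|CA| ∈ [101/3, 121/3]  (≈ [33.6667, 40.3333])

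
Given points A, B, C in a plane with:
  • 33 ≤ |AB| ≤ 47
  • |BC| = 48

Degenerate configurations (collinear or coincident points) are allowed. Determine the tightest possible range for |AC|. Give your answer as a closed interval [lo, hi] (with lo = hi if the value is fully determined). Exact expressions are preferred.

|AC| ∈ [1, 95]  (≈ [1.0000, 95.0000])

|AB| ∈ [33, 47]
|BC| ∈ {48}
|AC| ∈ [1, 95]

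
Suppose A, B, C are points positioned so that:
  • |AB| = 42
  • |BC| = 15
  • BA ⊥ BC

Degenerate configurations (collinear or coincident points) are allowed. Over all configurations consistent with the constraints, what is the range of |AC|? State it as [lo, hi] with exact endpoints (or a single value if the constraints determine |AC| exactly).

|AC| = 3·√(221)  (≈ 44.5982)

|AB| ∈ {42}
|BC| ∈ {15}
|AC| ∈ {3·√(221)}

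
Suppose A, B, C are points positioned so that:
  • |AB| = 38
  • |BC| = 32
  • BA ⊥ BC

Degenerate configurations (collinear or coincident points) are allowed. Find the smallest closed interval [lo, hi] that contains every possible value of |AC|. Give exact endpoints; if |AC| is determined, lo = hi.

|AC| = 2·√(617)  (≈ 49.6790)

|AB| ∈ {38}
|BC| ∈ {32}
|AC| ∈ {2·√(617)}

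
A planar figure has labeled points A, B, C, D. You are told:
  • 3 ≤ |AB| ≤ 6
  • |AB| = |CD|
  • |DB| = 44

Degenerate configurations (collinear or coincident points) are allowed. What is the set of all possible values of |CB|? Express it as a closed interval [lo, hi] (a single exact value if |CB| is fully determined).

|CB| ∈ [38, 50]  (≈ [38.0000, 50.0000])

|AB| ∈ [3, 6]
|BD| ∈ {44}
|CD| ∈ [3, 6]
|AD| ∈ [38, 50]
|BC| ∈ [38, 50]
|AC| ∈ [32, 56]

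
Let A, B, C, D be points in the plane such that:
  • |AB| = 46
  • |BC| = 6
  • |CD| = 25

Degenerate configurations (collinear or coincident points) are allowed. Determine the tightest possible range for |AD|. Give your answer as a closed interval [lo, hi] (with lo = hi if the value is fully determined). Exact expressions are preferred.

|AD| ∈ [15, 77]  (≈ [15.0000, 77.0000])

|AB| ∈ {46}
|BC| ∈ {6}
|CD| ∈ {25}
|AC| ∈ [40, 52]
|BD| ∈ [19, 31]
|AD| ∈ [15, 77]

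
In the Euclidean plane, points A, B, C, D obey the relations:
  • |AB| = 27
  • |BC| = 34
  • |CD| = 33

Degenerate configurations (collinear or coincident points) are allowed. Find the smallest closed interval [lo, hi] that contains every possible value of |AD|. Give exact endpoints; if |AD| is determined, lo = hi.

|AD| ∈ [0, 94]  (≈ [0.0000, 94.0000])

|AB| ∈ {27}
|BC| ∈ {34}
|CD| ∈ {33}
|AC| ∈ [7, 61]
|BD| ∈ [1, 67]
|AD| ∈ [0, 94]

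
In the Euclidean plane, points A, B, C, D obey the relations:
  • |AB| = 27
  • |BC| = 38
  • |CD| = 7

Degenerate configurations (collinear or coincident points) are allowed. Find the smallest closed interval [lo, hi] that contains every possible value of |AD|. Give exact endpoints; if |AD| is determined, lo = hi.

|AD| ∈ [4, 72]  (≈ [4.0000, 72.0000])

|AB| ∈ {27}
|BC| ∈ {38}
|CD| ∈ {7}
|AC| ∈ [11, 65]
|BD| ∈ [31, 45]
|AD| ∈ [4, 72]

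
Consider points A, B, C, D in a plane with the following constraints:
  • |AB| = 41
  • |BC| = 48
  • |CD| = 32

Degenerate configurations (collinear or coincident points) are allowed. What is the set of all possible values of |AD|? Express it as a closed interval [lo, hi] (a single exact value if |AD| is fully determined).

|AD| ∈ [0, 121]  (≈ [0.0000, 121.0000])

|AB| ∈ {41}
|BC| ∈ {48}
|CD| ∈ {32}
|AC| ∈ [7, 89]
|BD| ∈ [16, 80]
|AD| ∈ [0, 121]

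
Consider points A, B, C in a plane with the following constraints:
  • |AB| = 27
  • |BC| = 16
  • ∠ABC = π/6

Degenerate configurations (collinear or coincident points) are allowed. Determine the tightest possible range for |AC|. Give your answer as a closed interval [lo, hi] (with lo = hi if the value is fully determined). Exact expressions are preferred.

|AB| ∈ {27}
|BC| ∈ {16}
|AC| ∈ {√(985 - 432·√(3))}

|AC| = √(985 - 432·√(3))  (≈ 15.3868)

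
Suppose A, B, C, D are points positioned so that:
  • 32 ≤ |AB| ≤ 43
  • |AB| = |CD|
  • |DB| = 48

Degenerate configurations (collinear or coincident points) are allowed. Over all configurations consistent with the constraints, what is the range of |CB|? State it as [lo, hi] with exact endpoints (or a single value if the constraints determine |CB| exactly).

|CB| ∈ [5, 91]  (≈ [5.0000, 91.0000])

|AB| ∈ [32, 43]
|BD| ∈ {48}
|CD| ∈ [32, 43]
|AD| ∈ [5, 91]
|BC| ∈ [5, 91]
|AC| ∈ [0, 134]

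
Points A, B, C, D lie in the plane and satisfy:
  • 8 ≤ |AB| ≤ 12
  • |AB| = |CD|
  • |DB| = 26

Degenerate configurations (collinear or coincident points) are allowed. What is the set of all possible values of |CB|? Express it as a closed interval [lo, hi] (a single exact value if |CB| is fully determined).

|CB| ∈ [14, 38]  (≈ [14.0000, 38.0000])

|AB| ∈ [8, 12]
|BD| ∈ {26}
|CD| ∈ [8, 12]
|AD| ∈ [14, 38]
|BC| ∈ [14, 38]
|AC| ∈ [2, 50]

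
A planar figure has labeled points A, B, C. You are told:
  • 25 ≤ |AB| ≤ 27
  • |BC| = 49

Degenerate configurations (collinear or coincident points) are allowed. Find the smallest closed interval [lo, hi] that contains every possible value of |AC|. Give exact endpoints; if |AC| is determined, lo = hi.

|AC| ∈ [22, 76]  (≈ [22.0000, 76.0000])

|AB| ∈ [25, 27]
|BC| ∈ {49}
|AC| ∈ [22, 76]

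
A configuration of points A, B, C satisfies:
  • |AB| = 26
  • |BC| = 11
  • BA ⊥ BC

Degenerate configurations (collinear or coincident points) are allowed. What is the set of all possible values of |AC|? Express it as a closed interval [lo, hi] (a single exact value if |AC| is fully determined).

|AB| ∈ {26}
|BC| ∈ {11}
|AC| ∈ {√(797)}

|AC| = √(797)  (≈ 28.2312)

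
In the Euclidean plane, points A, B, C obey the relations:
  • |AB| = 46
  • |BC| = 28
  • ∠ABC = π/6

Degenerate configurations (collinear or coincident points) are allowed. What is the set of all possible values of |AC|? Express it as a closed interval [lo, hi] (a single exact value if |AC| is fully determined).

|AC| = 2·√(725 - 322·√(3))  (≈ 25.8673)

|AB| ∈ {46}
|BC| ∈ {28}
|AC| ∈ {2·√(725 - 322·√(3))}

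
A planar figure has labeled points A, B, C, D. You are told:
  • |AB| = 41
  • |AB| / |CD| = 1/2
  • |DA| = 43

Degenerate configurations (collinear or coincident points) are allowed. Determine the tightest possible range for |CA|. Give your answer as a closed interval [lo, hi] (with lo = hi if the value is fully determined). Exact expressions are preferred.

|AB| ∈ {41}
|AD| ∈ {43}
|CD| ∈ {82}
|BD| ∈ [2, 84]
|AC| ∈ [39, 125]
|BC| ∈ [0, 166]

|CA| ∈ [39, 125]  (≈ [39.0000, 125.0000])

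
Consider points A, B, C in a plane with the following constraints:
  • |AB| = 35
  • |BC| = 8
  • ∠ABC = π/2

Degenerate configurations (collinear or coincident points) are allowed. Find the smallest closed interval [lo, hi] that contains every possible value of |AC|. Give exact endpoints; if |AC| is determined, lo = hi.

|AC| = √(1289)  (≈ 35.9026)

|AB| ∈ {35}
|BC| ∈ {8}
|AC| ∈ {√(1289)}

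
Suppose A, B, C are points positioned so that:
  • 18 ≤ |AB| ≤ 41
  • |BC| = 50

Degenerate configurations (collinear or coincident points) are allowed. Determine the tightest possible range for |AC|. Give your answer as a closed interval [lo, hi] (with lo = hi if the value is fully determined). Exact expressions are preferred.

|AC| ∈ [9, 91]  (≈ [9.0000, 91.0000])

|AB| ∈ [18, 41]
|BC| ∈ {50}
|AC| ∈ [9, 91]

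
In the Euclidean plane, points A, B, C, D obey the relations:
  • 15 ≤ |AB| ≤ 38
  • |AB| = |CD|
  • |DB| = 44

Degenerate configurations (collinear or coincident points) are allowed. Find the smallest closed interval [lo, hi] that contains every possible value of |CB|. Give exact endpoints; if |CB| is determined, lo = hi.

|CB| ∈ [6, 82]  (≈ [6.0000, 82.0000])

|AB| ∈ [15, 38]
|BD| ∈ {44}
|CD| ∈ [15, 38]
|AD| ∈ [6, 82]
|BC| ∈ [6, 82]
|AC| ∈ [0, 120]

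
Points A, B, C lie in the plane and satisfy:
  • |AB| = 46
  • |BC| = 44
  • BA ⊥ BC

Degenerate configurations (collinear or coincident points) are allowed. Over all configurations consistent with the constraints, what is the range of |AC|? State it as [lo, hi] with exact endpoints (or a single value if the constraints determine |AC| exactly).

|AC| = 2·√(1013)  (≈ 63.6553)

|AB| ∈ {46}
|BC| ∈ {44}
|AC| ∈ {2·√(1013)}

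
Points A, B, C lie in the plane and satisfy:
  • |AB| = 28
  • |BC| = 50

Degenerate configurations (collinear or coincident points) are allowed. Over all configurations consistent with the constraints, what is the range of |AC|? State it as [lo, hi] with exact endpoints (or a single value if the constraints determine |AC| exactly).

|AC| ∈ [22, 78]  (≈ [22.0000, 78.0000])

|AB| ∈ {28}
|BC| ∈ {50}
|AC| ∈ [22, 78]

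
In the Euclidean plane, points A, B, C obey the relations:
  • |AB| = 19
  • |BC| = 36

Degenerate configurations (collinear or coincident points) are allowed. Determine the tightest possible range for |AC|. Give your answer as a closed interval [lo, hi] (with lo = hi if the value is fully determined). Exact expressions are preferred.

|AC| ∈ [17, 55]  (≈ [17.0000, 55.0000])

|AB| ∈ {19}
|BC| ∈ {36}
|AC| ∈ [17, 55]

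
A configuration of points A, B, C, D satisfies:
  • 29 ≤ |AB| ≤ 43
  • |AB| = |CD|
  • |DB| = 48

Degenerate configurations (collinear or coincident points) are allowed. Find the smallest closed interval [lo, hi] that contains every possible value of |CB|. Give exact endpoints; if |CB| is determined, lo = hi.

|CB| ∈ [5, 91]  (≈ [5.0000, 91.0000])

|AB| ∈ [29, 43]
|BD| ∈ {48}
|CD| ∈ [29, 43]
|AD| ∈ [5, 91]
|BC| ∈ [5, 91]
|AC| ∈ [0, 134]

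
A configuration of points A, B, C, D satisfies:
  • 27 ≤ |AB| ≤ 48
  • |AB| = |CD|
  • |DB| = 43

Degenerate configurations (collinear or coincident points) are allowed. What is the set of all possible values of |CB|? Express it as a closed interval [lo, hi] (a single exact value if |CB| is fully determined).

|CB| ∈ [0, 91]  (≈ [0.0000, 91.0000])

|AB| ∈ [27, 48]
|BD| ∈ {43}
|CD| ∈ [27, 48]
|AD| ∈ [0, 91]
|BC| ∈ [0, 91]
|AC| ∈ [0, 139]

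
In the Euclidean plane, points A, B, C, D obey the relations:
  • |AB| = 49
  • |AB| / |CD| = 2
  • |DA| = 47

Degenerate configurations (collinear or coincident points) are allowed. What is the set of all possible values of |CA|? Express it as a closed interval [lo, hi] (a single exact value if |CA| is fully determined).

|AB| ∈ {49}
|AD| ∈ {47}
|CD| ∈ {49/2}
|BD| ∈ [2, 96]
|AC| ∈ [45/2, 143/2]
|BC| ∈ [0, 241/2]

|CA| ∈ [45/2, 143/2]  (≈ [22.5000, 71.5000])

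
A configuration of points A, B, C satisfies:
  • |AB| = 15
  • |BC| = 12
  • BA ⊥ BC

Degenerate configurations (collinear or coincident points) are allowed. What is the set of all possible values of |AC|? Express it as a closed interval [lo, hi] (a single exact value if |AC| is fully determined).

|AB| ∈ {15}
|BC| ∈ {12}
|AC| ∈ {3·√(41)}

|AC| = 3·√(41)  (≈ 19.2094)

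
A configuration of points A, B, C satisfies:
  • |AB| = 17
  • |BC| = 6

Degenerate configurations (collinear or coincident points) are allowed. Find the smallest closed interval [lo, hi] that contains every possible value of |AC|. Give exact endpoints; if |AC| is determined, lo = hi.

|AC| ∈ [11, 23]  (≈ [11.0000, 23.0000])

|AB| ∈ {17}
|BC| ∈ {6}
|AC| ∈ [11, 23]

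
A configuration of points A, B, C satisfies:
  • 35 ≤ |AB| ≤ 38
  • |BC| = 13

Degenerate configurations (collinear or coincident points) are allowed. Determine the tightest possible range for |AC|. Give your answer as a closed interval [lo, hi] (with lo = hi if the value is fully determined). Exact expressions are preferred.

|AC| ∈ [22, 51]  (≈ [22.0000, 51.0000])

|AB| ∈ [35, 38]
|BC| ∈ {13}
|AC| ∈ [22, 51]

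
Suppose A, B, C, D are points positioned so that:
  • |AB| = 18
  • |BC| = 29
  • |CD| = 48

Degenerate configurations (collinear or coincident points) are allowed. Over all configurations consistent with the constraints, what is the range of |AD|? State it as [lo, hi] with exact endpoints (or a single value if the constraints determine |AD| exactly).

|AB| ∈ {18}
|BC| ∈ {29}
|CD| ∈ {48}
|AC| ∈ [11, 47]
|BD| ∈ [19, 77]
|AD| ∈ [1, 95]

|AD| ∈ [1, 95]  (≈ [1.0000, 95.0000])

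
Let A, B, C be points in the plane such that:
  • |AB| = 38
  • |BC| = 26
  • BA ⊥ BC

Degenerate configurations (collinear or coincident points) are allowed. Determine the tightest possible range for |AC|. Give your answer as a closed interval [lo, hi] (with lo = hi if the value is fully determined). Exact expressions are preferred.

|AB| ∈ {38}
|BC| ∈ {26}
|AC| ∈ {2·√(530)}

|AC| = 2·√(530)  (≈ 46.0435)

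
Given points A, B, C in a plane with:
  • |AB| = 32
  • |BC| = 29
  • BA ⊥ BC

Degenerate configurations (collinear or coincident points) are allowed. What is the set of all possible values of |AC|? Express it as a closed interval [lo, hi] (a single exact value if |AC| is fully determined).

|AB| ∈ {32}
|BC| ∈ {29}
|AC| ∈ {√(1865)}

|AC| = √(1865)  (≈ 43.1856)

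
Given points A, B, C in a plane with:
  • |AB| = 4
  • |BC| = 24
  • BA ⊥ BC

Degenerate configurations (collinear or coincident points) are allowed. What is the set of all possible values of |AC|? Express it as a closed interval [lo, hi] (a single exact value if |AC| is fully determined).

|AC| = 4·√(37)  (≈ 24.3311)

|AB| ∈ {4}
|BC| ∈ {24}
|AC| ∈ {4·√(37)}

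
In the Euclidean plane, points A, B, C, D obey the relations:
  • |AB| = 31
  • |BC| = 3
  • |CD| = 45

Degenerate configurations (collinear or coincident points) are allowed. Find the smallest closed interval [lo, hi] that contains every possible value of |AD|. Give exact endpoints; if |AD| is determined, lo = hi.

|AD| ∈ [11, 79]  (≈ [11.0000, 79.0000])

|AB| ∈ {31}
|BC| ∈ {3}
|CD| ∈ {45}
|AC| ∈ [28, 34]
|BD| ∈ [42, 48]
|AD| ∈ [11, 79]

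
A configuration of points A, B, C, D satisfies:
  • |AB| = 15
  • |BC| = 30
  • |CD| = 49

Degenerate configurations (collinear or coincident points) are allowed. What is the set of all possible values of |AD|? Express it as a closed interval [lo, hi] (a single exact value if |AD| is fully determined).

|AD| ∈ [4, 94]  (≈ [4.0000, 94.0000])

|AB| ∈ {15}
|BC| ∈ {30}
|CD| ∈ {49}
|AC| ∈ [15, 45]
|BD| ∈ [19, 79]
|AD| ∈ [4, 94]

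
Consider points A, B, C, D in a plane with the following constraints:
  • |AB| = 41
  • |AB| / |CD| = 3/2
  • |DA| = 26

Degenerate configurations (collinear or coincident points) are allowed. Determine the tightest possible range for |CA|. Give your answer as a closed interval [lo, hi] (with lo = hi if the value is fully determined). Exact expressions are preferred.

|CA| ∈ [4/3, 160/3]  (≈ [1.3333, 53.3333])

|AB| ∈ {41}
|AD| ∈ {26}
|CD| ∈ {82/3}
|BD| ∈ [15, 67]
|AC| ∈ [4/3, 160/3]
|BC| ∈ [0, 283/3]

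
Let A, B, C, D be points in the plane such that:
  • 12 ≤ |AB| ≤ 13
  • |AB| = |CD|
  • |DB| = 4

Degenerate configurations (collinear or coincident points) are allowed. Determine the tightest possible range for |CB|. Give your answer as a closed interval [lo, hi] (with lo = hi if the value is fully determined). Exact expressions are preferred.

|CB| ∈ [8, 17]  (≈ [8.0000, 17.0000])

|AB| ∈ [12, 13]
|BD| ∈ {4}
|CD| ∈ [12, 13]
|AD| ∈ [8, 17]
|BC| ∈ [8, 17]
|AC| ∈ [0, 30]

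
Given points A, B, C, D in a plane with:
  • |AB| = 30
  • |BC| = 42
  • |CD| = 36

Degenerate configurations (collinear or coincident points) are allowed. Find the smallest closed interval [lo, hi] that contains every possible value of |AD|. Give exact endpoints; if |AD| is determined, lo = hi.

|AD| ∈ [0, 108]  (≈ [0.0000, 108.0000])

|AB| ∈ {30}
|BC| ∈ {42}
|CD| ∈ {36}
|AC| ∈ [12, 72]
|BD| ∈ [6, 78]
|AD| ∈ [0, 108]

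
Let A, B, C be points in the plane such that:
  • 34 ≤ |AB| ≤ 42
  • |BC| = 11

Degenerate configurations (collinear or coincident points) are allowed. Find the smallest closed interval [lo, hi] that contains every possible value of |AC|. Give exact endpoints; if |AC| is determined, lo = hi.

|AC| ∈ [23, 53]  (≈ [23.0000, 53.0000])

|AB| ∈ [34, 42]
|BC| ∈ {11}
|AC| ∈ [23, 53]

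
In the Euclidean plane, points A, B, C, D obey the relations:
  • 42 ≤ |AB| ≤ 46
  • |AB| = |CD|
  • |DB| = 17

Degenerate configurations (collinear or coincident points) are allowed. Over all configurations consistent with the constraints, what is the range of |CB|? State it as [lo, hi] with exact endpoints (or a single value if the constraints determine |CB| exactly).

|AB| ∈ [42, 46]
|BD| ∈ {17}
|CD| ∈ [42, 46]
|AD| ∈ [25, 63]
|BC| ∈ [25, 63]
|AC| ∈ [0, 109]

|CB| ∈ [25, 63]  (≈ [25.0000, 63.0000])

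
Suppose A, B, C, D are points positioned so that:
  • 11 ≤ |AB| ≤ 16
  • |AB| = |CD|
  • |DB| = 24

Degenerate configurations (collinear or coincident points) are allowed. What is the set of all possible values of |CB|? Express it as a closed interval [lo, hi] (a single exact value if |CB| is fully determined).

|AB| ∈ [11, 16]
|BD| ∈ {24}
|CD| ∈ [11, 16]
|AD| ∈ [8, 40]
|BC| ∈ [8, 40]
|AC| ∈ [0, 56]

|CB| ∈ [8, 40]  (≈ [8.0000, 40.0000])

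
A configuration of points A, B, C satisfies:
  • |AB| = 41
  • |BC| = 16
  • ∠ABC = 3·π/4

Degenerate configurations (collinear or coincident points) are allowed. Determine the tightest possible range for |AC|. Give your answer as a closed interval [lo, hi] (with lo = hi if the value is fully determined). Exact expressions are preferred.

|AC| = √(656·√(2) + 1937)  (≈ 53.5231)

|AB| ∈ {41}
|BC| ∈ {16}
|AC| ∈ {√(656·√(2) + 1937)}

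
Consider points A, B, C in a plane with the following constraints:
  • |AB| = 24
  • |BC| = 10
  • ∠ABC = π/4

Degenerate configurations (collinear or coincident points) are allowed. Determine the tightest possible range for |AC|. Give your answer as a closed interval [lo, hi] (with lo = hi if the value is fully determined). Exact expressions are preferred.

|AC| = 2·√(169 - 60·√(2))  (≈ 18.3464)

|AB| ∈ {24}
|BC| ∈ {10}
|AC| ∈ {2·√(169 - 60·√(2))}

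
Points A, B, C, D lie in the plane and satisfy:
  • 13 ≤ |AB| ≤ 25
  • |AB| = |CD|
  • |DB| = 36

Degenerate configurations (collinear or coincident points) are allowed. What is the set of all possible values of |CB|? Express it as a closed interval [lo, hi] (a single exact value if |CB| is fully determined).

|AB| ∈ [13, 25]
|BD| ∈ {36}
|CD| ∈ [13, 25]
|AD| ∈ [11, 61]
|BC| ∈ [11, 61]
|AC| ∈ [0, 86]

|CB| ∈ [11, 61]  (≈ [11.0000, 61.0000])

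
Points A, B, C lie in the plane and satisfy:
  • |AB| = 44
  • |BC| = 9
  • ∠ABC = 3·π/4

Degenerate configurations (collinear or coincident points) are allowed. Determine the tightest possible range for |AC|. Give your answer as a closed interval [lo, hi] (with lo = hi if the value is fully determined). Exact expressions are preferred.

|AB| ∈ {44}
|BC| ∈ {9}
|AC| ∈ {√(396·√(2) + 2017)}

|AC| = √(396·√(2) + 2017)  (≈ 50.7644)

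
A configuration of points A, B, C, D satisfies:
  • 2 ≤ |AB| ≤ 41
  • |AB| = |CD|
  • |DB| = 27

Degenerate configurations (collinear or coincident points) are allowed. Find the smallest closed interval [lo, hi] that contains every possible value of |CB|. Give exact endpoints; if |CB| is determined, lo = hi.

|CB| ∈ [0, 68]  (≈ [0.0000, 68.0000])

|AB| ∈ [2, 41]
|BD| ∈ {27}
|CD| ∈ [2, 41]
|AD| ∈ [0, 68]
|BC| ∈ [0, 68]
|AC| ∈ [0, 109]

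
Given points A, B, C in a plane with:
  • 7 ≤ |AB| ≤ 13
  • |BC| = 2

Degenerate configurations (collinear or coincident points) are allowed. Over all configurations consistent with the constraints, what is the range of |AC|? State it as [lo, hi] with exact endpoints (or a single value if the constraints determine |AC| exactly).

|AB| ∈ [7, 13]
|BC| ∈ {2}
|AC| ∈ [5, 15]

|AC| ∈ [5, 15]  (≈ [5.0000, 15.0000])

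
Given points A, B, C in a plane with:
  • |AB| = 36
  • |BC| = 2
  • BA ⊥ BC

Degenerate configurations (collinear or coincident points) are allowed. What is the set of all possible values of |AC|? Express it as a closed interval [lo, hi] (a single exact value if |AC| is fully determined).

|AB| ∈ {36}
|BC| ∈ {2}
|AC| ∈ {10·√(13)}

|AC| = 10·√(13)  (≈ 36.0555)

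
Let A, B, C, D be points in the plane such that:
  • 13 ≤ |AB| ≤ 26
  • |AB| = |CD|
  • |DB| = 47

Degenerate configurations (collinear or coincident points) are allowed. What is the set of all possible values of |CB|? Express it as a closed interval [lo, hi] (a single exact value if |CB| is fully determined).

|AB| ∈ [13, 26]
|BD| ∈ {47}
|CD| ∈ [13, 26]
|AD| ∈ [21, 73]
|BC| ∈ [21, 73]
|AC| ∈ [0, 99]

|CB| ∈ [21, 73]  (≈ [21.0000, 73.0000])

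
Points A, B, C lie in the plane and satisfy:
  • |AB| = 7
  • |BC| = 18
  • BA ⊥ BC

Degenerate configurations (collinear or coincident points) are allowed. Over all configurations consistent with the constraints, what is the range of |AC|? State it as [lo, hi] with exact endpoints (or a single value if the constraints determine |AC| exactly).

|AB| ∈ {7}
|BC| ∈ {18}
|AC| ∈ {√(373)}

|AC| = √(373)  (≈ 19.3132)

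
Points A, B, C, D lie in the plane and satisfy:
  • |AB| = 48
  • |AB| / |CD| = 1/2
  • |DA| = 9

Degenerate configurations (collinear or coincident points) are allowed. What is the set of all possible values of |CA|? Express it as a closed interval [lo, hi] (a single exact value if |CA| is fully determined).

|AB| ∈ {48}
|AD| ∈ {9}
|CD| ∈ {96}
|BD| ∈ [39, 57]
|AC| ∈ [87, 105]
|BC| ∈ [39, 153]

|CA| ∈ [87, 105]  (≈ [87.0000, 105.0000])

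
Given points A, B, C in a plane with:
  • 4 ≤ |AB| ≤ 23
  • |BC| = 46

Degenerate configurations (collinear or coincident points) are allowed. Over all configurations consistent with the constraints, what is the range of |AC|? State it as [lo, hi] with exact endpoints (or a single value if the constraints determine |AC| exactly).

|AC| ∈ [23, 69]  (≈ [23.0000, 69.0000])

|AB| ∈ [4, 23]
|BC| ∈ {46}
|AC| ∈ [23, 69]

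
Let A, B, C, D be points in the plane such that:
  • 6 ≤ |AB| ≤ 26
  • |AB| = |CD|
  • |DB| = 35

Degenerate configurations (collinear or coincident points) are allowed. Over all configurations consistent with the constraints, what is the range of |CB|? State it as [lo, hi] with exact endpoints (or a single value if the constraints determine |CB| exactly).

|AB| ∈ [6, 26]
|BD| ∈ {35}
|CD| ∈ [6, 26]
|AD| ∈ [9, 61]
|BC| ∈ [9, 61]
|AC| ∈ [0, 87]

|CB| ∈ [9, 61]  (≈ [9.0000, 61.0000])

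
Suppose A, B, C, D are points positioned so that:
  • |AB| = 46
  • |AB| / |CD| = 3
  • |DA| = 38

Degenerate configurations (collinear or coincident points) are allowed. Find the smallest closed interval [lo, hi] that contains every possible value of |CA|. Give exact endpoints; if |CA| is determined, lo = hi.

|CA| ∈ [68/3, 160/3]  (≈ [22.6667, 53.3333])

|AB| ∈ {46}
|AD| ∈ {38}
|CD| ∈ {46/3}
|BD| ∈ [8, 84]
|AC| ∈ [68/3, 160/3]
|BC| ∈ [0, 298/3]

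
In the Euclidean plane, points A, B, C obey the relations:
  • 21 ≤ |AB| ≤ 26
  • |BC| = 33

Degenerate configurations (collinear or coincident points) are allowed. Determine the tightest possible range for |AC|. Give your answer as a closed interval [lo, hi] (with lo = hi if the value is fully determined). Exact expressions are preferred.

|AC| ∈ [7, 59]  (≈ [7.0000, 59.0000])

|AB| ∈ [21, 26]
|BC| ∈ {33}
|AC| ∈ [7, 59]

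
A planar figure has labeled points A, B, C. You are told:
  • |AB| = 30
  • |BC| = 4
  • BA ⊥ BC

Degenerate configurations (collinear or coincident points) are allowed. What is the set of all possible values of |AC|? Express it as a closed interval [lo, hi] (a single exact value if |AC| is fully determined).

|AC| = 2·√(229)  (≈ 30.2655)

|AB| ∈ {30}
|BC| ∈ {4}
|AC| ∈ {2·√(229)}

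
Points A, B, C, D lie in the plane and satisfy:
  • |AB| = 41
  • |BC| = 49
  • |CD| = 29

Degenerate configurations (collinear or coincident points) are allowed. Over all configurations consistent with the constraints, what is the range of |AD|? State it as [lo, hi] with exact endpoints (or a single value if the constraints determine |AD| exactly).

|AB| ∈ {41}
|BC| ∈ {49}
|CD| ∈ {29}
|AC| ∈ [8, 90]
|BD| ∈ [20, 78]
|AD| ∈ [0, 119]

|AD| ∈ [0, 119]  (≈ [0.0000, 119.0000])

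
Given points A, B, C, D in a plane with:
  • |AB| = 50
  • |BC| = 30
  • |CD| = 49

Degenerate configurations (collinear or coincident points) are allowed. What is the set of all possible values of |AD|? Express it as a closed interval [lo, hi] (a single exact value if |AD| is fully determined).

|AD| ∈ [0, 129]  (≈ [0.0000, 129.0000])

|AB| ∈ {50}
|BC| ∈ {30}
|CD| ∈ {49}
|AC| ∈ [20, 80]
|BD| ∈ [19, 79]
|AD| ∈ [0, 129]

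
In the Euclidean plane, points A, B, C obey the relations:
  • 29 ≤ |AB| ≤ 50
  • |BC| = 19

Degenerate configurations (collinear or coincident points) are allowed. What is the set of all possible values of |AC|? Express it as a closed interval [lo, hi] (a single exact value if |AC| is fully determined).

|AC| ∈ [10, 69]  (≈ [10.0000, 69.0000])

|AB| ∈ [29, 50]
|BC| ∈ {19}
|AC| ∈ [10, 69]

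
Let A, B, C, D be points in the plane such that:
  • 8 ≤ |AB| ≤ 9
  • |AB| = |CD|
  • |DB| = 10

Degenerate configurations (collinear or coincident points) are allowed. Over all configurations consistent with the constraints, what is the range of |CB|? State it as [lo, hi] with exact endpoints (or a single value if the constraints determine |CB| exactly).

|CB| ∈ [1, 19]  (≈ [1.0000, 19.0000])

|AB| ∈ [8, 9]
|BD| ∈ {10}
|CD| ∈ [8, 9]
|AD| ∈ [1, 19]
|BC| ∈ [1, 19]
|AC| ∈ [0, 28]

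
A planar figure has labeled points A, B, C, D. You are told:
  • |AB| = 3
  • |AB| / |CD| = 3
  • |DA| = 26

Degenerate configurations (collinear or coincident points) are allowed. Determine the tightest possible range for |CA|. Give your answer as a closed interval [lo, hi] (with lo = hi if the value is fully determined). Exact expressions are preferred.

|CA| ∈ [25, 27]  (≈ [25.0000, 27.0000])

|AB| ∈ {3}
|AD| ∈ {26}
|CD| ∈ {1}
|BD| ∈ [23, 29]
|AC| ∈ [25, 27]
|BC| ∈ [22, 30]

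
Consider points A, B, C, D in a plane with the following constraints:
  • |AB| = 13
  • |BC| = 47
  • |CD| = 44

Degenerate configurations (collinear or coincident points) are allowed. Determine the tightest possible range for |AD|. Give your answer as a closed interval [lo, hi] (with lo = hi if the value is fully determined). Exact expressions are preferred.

|AB| ∈ {13}
|BC| ∈ {47}
|CD| ∈ {44}
|AC| ∈ [34, 60]
|BD| ∈ [3, 91]
|AD| ∈ [0, 104]

|AD| ∈ [0, 104]  (≈ [0.0000, 104.0000])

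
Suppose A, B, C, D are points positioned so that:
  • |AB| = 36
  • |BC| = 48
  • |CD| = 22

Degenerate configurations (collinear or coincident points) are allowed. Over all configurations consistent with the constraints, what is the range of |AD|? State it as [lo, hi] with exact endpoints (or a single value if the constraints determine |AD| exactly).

|AD| ∈ [0, 106]  (≈ [0.0000, 106.0000])

|AB| ∈ {36}
|BC| ∈ {48}
|CD| ∈ {22}
|AC| ∈ [12, 84]
|BD| ∈ [26, 70]
|AD| ∈ [0, 106]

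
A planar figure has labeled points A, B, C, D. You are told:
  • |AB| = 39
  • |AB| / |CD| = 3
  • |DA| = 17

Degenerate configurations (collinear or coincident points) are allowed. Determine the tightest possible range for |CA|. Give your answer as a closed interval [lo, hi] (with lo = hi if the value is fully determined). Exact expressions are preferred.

|CA| ∈ [4, 30]  (≈ [4.0000, 30.0000])

|AB| ∈ {39}
|AD| ∈ {17}
|CD| ∈ {13}
|BD| ∈ [22, 56]
|AC| ∈ [4, 30]
|BC| ∈ [9, 69]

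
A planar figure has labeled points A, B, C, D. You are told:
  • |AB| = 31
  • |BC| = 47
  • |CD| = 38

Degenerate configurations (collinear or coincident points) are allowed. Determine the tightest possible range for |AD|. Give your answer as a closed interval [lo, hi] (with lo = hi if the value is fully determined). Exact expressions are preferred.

|AD| ∈ [0, 116]  (≈ [0.0000, 116.0000])

|AB| ∈ {31}
|BC| ∈ {47}
|CD| ∈ {38}
|AC| ∈ [16, 78]
|BD| ∈ [9, 85]
|AD| ∈ [0, 116]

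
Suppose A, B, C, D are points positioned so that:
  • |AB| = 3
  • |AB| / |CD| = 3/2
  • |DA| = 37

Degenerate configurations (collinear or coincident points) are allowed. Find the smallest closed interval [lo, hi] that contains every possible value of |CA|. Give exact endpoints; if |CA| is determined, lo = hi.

|CA| ∈ [35, 39]  (≈ [35.0000, 39.0000])

|AB| ∈ {3}
|AD| ∈ {37}
|CD| ∈ {2}
|BD| ∈ [34, 40]
|AC| ∈ [35, 39]
|BC| ∈ [32, 42]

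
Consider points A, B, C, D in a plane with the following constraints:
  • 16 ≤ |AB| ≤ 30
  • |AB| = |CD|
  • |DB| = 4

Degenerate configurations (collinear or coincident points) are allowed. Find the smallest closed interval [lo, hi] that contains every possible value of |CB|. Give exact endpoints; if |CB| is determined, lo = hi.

|CB| ∈ [12, 34]  (≈ [12.0000, 34.0000])

|AB| ∈ [16, 30]
|BD| ∈ {4}
|CD| ∈ [16, 30]
|AD| ∈ [12, 34]
|BC| ∈ [12, 34]
|AC| ∈ [0, 64]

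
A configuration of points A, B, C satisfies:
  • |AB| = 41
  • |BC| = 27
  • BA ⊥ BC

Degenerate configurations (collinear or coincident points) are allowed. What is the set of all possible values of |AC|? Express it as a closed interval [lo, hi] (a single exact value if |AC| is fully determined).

|AC| = √(2410)  (≈ 49.0918)

|AB| ∈ {41}
|BC| ∈ {27}
|AC| ∈ {√(2410)}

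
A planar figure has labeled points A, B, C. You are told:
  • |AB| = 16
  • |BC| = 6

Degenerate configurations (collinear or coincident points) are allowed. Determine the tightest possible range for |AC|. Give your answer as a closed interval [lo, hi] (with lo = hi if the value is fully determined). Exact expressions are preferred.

|AB| ∈ {16}
|BC| ∈ {6}
|AC| ∈ [10, 22]

|AC| ∈ [10, 22]  (≈ [10.0000, 22.0000])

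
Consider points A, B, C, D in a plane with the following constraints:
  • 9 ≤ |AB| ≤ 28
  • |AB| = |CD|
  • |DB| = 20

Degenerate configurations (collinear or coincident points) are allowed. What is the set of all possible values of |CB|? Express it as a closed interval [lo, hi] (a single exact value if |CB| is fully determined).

|CB| ∈ [0, 48]  (≈ [0.0000, 48.0000])

|AB| ∈ [9, 28]
|BD| ∈ {20}
|CD| ∈ [9, 28]
|AD| ∈ [0, 48]
|BC| ∈ [0, 48]
|AC| ∈ [0, 76]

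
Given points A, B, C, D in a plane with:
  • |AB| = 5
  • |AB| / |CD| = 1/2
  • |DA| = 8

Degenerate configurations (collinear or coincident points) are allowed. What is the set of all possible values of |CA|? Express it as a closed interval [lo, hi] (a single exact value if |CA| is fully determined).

|CA| ∈ [2, 18]  (≈ [2.0000, 18.0000])

|AB| ∈ {5}
|AD| ∈ {8}
|CD| ∈ {10}
|BD| ∈ [3, 13]
|AC| ∈ [2, 18]
|BC| ∈ [0, 23]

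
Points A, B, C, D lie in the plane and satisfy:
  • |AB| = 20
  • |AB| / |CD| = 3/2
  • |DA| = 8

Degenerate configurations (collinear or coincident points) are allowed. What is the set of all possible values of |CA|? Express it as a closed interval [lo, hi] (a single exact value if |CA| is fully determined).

|CA| ∈ [16/3, 64/3]  (≈ [5.3333, 21.3333])

|AB| ∈ {20}
|AD| ∈ {8}
|CD| ∈ {40/3}
|BD| ∈ [12, 28]
|AC| ∈ [16/3, 64/3]
|BC| ∈ [0, 124/3]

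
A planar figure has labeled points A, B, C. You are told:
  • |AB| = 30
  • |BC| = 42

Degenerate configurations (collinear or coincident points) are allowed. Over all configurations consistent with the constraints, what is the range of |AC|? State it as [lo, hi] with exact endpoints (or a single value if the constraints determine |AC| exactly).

|AC| ∈ [12, 72]  (≈ [12.0000, 72.0000])

|AB| ∈ {30}
|BC| ∈ {42}
|AC| ∈ [12, 72]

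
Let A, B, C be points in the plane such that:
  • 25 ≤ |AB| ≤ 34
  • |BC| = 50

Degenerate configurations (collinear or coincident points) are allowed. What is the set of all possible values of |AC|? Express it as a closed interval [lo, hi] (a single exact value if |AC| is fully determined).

|AB| ∈ [25, 34]
|BC| ∈ {50}
|AC| ∈ [16, 84]

|AC| ∈ [16, 84]  (≈ [16.0000, 84.0000])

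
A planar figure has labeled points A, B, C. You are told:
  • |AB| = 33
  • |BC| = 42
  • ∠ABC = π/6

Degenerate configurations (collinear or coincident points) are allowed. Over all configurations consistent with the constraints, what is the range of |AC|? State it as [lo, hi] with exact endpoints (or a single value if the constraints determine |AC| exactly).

|AB| ∈ {33}
|BC| ∈ {42}
|AC| ∈ {3·√(317 - 154·√(3))}

|AC| = 3·√(317 - 154·√(3))  (≈ 21.2692)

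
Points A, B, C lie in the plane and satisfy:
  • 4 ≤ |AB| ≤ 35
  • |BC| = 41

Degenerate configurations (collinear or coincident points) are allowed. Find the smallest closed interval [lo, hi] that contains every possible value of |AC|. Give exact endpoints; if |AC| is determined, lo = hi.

|AC| ∈ [6, 76]  (≈ [6.0000, 76.0000])

|AB| ∈ [4, 35]
|BC| ∈ {41}
|AC| ∈ [6, 76]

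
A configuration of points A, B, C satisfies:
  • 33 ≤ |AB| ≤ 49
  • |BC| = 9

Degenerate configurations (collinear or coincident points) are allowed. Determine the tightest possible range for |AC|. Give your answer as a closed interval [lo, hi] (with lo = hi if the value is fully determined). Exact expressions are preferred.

|AC| ∈ [24, 58]  (≈ [24.0000, 58.0000])

|AB| ∈ [33, 49]
|BC| ∈ {9}
|AC| ∈ [24, 58]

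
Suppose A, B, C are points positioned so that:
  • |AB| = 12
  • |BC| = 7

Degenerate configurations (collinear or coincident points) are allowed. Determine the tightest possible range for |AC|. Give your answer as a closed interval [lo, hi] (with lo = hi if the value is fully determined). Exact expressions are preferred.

|AC| ∈ [5, 19]  (≈ [5.0000, 19.0000])

|AB| ∈ {12}
|BC| ∈ {7}
|AC| ∈ [5, 19]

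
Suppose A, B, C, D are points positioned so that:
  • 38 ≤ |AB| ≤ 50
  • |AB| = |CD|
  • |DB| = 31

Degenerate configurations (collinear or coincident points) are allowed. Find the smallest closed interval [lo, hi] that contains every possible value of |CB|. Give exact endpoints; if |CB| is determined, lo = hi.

|AB| ∈ [38, 50]
|BD| ∈ {31}
|CD| ∈ [38, 50]
|AD| ∈ [7, 81]
|BC| ∈ [7, 81]
|AC| ∈ [0, 131]

|CB| ∈ [7, 81]  (≈ [7.0000, 81.0000])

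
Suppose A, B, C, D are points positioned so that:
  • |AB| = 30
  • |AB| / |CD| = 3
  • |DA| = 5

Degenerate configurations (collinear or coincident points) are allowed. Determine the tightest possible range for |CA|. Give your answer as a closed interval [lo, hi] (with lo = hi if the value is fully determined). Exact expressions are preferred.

|CA| ∈ [5, 15]  (≈ [5.0000, 15.0000])

|AB| ∈ {30}
|AD| ∈ {5}
|CD| ∈ {10}
|BD| ∈ [25, 35]
|AC| ∈ [5, 15]
|BC| ∈ [15, 45]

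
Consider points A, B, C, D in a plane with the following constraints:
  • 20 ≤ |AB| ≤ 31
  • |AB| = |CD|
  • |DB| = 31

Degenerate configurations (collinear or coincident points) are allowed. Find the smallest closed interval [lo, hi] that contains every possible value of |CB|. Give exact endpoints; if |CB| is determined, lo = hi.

|AB| ∈ [20, 31]
|BD| ∈ {31}
|CD| ∈ [20, 31]
|AD| ∈ [0, 62]
|BC| ∈ [0, 62]
|AC| ∈ [0, 93]

|CB| ∈ [0, 62]  (≈ [0.0000, 62.0000])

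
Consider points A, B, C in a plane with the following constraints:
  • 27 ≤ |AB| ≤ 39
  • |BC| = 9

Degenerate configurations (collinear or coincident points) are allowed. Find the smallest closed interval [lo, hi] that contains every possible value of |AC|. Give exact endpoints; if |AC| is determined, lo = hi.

|AC| ∈ [18, 48]  (≈ [18.0000, 48.0000])

|AB| ∈ [27, 39]
|BC| ∈ {9}
|AC| ∈ [18, 48]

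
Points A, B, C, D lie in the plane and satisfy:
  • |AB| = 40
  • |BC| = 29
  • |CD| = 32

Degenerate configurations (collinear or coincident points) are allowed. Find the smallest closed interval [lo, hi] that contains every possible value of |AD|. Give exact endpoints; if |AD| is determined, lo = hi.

|AB| ∈ {40}
|BC| ∈ {29}
|CD| ∈ {32}
|AC| ∈ [11, 69]
|BD| ∈ [3, 61]
|AD| ∈ [0, 101]

|AD| ∈ [0, 101]  (≈ [0.0000, 101.0000])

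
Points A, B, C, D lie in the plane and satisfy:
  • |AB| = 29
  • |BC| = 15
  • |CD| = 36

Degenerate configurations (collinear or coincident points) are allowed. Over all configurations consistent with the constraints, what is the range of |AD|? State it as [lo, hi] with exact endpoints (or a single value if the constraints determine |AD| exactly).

|AB| ∈ {29}
|BC| ∈ {15}
|CD| ∈ {36}
|AC| ∈ [14, 44]
|BD| ∈ [21, 51]
|AD| ∈ [0, 80]

|AD| ∈ [0, 80]  (≈ [0.0000, 80.0000])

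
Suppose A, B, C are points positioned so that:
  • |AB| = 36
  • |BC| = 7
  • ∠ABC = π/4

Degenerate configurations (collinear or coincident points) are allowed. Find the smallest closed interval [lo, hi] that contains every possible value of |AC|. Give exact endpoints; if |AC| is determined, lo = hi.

|AB| ∈ {36}
|BC| ∈ {7}
|AC| ∈ {√(1345 - 252·√(2))}

|AC| = √(1345 - 252·√(2))  (≈ 31.4423)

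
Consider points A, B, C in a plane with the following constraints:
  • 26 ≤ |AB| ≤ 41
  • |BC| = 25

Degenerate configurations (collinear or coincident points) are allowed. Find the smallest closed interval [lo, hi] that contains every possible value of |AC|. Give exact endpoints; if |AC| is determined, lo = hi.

|AC| ∈ [1, 66]  (≈ [1.0000, 66.0000])

|AB| ∈ [26, 41]
|BC| ∈ {25}
|AC| ∈ [1, 66]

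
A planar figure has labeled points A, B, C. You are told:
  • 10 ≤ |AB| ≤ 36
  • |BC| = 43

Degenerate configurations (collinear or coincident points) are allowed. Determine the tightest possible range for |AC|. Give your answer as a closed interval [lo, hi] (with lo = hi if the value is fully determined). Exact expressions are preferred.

|AC| ∈ [7, 79]  (≈ [7.0000, 79.0000])

|AB| ∈ [10, 36]
|BC| ∈ {43}
|AC| ∈ [7, 79]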